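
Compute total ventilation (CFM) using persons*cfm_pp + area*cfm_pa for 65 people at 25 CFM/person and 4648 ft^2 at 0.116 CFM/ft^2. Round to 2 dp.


Total = 65*25 + 4648*0.116 = 2164.17 CFM

2164.17 CFM


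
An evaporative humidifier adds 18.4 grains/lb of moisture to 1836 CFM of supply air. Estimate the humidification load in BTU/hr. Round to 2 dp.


Q = 0.68 * 1836 * 18.4 = 22972.03 BTU/hr

22972.03 BTU/hr


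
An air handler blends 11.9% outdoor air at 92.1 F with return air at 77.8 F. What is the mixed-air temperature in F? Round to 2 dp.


T_mix = 77.8 + (11.9/100)*(92.1-77.8) = 79.50 F

79.50 F


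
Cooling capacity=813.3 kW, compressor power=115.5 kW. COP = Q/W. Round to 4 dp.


COP = 813.3 / 115.5 = 7.0416

7.0416


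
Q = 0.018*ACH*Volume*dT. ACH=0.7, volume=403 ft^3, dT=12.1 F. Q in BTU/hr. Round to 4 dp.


Q = 0.018 * 0.7 * 403 * 12.1 = 61.4414 BTU/hr

61.4414 BTU/hr


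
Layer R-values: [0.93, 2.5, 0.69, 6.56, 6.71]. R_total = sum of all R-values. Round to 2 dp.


R_total = 0.93 + 2.5 + 0.69 + 6.56 + 6.71 = 17.39

17.39


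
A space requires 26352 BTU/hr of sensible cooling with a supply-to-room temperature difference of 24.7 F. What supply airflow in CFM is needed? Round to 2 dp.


CFM = 26352 / (1.08 * 24.7) = 987.85

987.85 CFM


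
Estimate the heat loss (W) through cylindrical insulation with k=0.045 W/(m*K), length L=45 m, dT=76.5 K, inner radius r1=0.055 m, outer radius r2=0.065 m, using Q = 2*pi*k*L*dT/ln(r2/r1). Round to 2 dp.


Q = 2*pi*0.045*45*76.5/ln(0.065/0.055) = 5826.52 W

5826.52 W


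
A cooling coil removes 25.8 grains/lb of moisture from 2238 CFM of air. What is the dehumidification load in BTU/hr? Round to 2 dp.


Q = 0.68 * 2238 * 25.8 = 39263.47 BTU/hr

39263.47 BTU/hr


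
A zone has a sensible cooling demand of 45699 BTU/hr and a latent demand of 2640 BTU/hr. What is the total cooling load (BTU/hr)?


Qt = 45699 + 2640 = 48339 BTU/hr

48339 BTU/hr


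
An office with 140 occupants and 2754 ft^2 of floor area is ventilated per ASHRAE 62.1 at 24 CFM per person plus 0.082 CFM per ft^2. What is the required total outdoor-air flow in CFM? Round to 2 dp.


Total = 140*24 + 2754*0.082 = 3585.83 CFM

3585.83 CFM


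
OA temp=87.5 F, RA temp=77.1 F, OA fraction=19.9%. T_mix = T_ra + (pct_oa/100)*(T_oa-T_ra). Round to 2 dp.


T_mix = 77.1 + (19.9/100)*(87.5-77.1) = 79.17 F

79.17 F


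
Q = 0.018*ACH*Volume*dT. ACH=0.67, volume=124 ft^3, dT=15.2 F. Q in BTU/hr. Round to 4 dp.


Q = 0.018 * 0.67 * 124 * 15.2 = 22.7307 BTU/hr

22.7307 BTU/hr


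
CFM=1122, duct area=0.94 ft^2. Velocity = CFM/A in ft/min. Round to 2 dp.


V = 1122 / 0.94 = 1193.62 ft/min

1193.62 ft/min


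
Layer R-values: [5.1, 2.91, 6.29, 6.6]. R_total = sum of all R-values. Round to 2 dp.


R_total = 5.1 + 2.91 + 6.29 + 6.6 = 20.90

20.90


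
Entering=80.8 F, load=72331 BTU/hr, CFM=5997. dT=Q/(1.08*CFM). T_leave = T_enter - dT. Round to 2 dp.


dT = 72331/(1.08*5997) = 11.1678
T_leave = 80.8 - 11.1678 = 69.63 F

69.63 F


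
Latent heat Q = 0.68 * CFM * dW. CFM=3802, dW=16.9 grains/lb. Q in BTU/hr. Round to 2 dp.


Q = 0.68 * 3802 * 16.9 = 43692.58 BTU/hr

43692.58 BTU/hr


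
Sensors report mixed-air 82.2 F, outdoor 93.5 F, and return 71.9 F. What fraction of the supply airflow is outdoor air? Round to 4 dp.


frac = (82.2 - 71.9) / (93.5 - 71.9) = 0.4769

0.4769


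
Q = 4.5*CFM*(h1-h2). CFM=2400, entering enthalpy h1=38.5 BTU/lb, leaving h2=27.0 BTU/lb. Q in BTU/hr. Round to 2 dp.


Q = 4.5 * 2400 * (38.5 - 27.0) = 124200.00 BTU/hr

124200.00 BTU/hr


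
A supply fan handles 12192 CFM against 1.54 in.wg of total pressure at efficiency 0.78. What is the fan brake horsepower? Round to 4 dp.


BHP = 12192 * 1.54 / (6356 * 0.78) = 3.7872 hp

3.7872 hp


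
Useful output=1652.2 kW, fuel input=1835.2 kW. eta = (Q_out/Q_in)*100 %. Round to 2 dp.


eta = (1652.2/1835.2)*100 = 90.03 %

90.03 %


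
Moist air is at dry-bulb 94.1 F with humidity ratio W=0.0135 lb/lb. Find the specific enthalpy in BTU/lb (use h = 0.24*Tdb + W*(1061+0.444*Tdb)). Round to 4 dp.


h = 0.24*94.1 + 0.0135*(1061+0.444*94.1) = 37.4715 BTU/lb

37.4715 BTU/lb


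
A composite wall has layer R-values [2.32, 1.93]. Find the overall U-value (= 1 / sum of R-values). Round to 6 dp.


R_total = 2.32 + 1.93 = 4.25
U = 1/4.25 = 0.235294

0.235294


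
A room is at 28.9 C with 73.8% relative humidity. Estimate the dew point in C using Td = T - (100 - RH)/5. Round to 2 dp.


Td = 28.9 - (100-73.8)/5 = 23.66 C

23.66 C


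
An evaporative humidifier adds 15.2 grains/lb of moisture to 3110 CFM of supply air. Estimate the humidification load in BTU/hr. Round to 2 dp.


Q = 0.68 * 3110 * 15.2 = 32144.96 BTU/hr

32144.96 BTU/hr


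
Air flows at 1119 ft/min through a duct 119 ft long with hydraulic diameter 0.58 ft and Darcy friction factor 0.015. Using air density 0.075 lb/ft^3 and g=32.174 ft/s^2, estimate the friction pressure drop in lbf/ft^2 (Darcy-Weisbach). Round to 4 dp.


v_fps = 1119/60 = 18.65 ft/s
dp = 0.015*(119/0.58)*0.075*18.65^2/(2*32.174) = 1.2477 lbf/ft^2

1.2477 lbf/ft^2


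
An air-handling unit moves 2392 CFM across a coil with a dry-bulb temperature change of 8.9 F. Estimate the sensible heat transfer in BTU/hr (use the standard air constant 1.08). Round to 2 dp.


Q = 1.08 * 2392 * 8.9 = 22991.90 BTU/hr

22991.90 BTU/hr


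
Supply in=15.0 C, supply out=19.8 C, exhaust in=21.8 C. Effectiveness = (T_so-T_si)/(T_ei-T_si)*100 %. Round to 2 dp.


eff = (19.8-15.0)/(21.8-15.0)*100 = 70.59 %

70.59 %


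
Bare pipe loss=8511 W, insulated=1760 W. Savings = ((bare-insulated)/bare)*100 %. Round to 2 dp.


Savings = ((8511-1760)/8511)*100 = 79.32 %

79.32 %


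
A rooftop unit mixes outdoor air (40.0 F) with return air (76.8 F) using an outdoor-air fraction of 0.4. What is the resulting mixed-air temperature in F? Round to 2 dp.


T_mix = 0.4*40.0 + 0.6*76.8 = 62.08 F

62.08 F


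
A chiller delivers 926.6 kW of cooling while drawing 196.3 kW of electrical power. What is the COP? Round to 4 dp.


COP = 926.6 / 196.3 = 4.7203

4.7203


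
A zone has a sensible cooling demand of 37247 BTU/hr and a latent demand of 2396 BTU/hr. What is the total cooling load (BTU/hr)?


Qt = 37247 + 2396 = 39643 BTU/hr

39643 BTU/hr


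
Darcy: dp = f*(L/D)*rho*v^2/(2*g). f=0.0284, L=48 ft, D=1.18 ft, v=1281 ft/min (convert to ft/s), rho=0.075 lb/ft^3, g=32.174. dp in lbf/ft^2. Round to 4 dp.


v_fps = 1281/60 = 21.35 ft/s
dp = 0.0284*(48/1.18)*0.075*21.35^2/(2*32.174) = 0.6138 lbf/ft^2

0.6138 lbf/ft^2


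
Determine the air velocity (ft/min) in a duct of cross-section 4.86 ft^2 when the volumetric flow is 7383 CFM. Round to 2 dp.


V = 7383 / 4.86 = 1519.14 ft/min

1519.14 ft/min


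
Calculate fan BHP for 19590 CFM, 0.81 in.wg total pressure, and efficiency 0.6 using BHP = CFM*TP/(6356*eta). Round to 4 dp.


BHP = 19590 * 0.81 / (6356 * 0.6) = 4.1609 hp

4.1609 hp


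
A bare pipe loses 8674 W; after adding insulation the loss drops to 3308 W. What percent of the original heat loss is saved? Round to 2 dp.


Savings = ((8674-3308)/8674)*100 = 61.86 %

61.86 %


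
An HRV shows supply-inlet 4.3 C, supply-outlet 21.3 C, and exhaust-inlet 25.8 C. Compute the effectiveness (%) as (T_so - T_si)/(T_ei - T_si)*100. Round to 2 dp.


eff = (21.3-4.3)/(25.8-4.3)*100 = 79.07 %

79.07 %


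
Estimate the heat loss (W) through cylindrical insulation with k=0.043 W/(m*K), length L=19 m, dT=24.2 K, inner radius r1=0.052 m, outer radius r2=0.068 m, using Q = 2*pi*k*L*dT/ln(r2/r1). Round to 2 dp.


Q = 2*pi*0.043*19*24.2/ln(0.068/0.052) = 463.08 W

463.08 W


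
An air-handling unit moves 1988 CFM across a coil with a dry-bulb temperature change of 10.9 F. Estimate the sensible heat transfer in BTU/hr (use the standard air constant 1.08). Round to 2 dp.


Q = 1.08 * 1988 * 10.9 = 23402.74 BTU/hr

23402.74 BTU/hr


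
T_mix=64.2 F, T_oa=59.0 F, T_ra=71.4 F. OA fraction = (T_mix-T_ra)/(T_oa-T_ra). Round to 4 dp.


frac = (64.2 - 71.4) / (59.0 - 71.4) = 0.5806

0.5806


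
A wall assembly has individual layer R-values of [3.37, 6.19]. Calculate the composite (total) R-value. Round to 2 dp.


R_total = 3.37 + 6.19 = 9.56

9.56


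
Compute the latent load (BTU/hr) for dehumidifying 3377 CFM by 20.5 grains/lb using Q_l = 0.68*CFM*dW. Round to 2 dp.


Q = 0.68 * 3377 * 20.5 = 47075.38 BTU/hr

47075.38 BTU/hr


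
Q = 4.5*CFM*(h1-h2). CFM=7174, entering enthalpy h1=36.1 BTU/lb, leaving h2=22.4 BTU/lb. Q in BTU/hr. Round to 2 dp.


Q = 4.5 * 7174 * (36.1 - 22.4) = 442277.10 BTU/hr

442277.10 BTU/hr


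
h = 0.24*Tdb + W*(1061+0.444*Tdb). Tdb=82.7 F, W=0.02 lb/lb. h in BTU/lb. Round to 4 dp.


h = 0.24*82.7 + 0.02*(1061+0.444*82.7) = 41.8024 BTU/lb

41.8024 BTU/lb


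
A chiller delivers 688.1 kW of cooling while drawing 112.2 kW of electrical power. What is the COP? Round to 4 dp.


COP = 688.1 / 112.2 = 6.1328

6.1328


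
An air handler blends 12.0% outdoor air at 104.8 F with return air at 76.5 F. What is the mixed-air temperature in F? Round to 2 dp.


T_mix = 76.5 + (12.0/100)*(104.8-76.5) = 79.90 F

79.90 F


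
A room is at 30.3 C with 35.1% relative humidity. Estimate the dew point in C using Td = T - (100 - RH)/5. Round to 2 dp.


Td = 30.3 - (100-35.1)/5 = 17.32 C

17.32 C


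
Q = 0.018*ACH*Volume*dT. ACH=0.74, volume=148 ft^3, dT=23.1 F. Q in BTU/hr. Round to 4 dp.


Q = 0.018 * 0.74 * 148 * 23.1 = 45.5384 BTU/hr

45.5384 BTU/hr


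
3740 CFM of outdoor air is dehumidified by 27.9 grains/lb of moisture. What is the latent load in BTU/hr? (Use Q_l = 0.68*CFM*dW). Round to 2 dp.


Q = 0.68 * 3740 * 27.9 = 70955.28 BTU/hr

70955.28 BTU/hr


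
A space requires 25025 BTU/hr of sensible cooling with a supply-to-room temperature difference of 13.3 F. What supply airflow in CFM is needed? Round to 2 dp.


CFM = 25025 / (1.08 * 13.3) = 1742.20

1742.20 CFM


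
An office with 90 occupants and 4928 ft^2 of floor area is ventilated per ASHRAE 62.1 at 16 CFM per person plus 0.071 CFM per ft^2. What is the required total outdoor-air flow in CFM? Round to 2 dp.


Total = 90*16 + 4928*0.071 = 1789.89 CFM

1789.89 CFM


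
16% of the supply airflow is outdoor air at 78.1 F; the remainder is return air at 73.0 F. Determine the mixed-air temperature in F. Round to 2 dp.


T_mix = 0.16*78.1 + 0.84*73.0 = 73.82 F

73.82 F


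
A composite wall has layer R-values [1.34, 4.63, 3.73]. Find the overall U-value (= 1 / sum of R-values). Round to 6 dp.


R_total = 1.34 + 4.63 + 3.73 = 9.70
U = 1/9.70 = 0.103093

0.103093


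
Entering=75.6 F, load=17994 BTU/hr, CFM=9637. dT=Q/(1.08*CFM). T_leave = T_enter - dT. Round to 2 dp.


dT = 17994/(1.08*9637) = 1.7289
T_leave = 75.6 - 1.7289 = 73.87 F

73.87 F


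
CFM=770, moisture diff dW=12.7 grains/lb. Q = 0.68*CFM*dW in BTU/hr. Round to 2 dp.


Q = 0.68 * 770 * 12.7 = 6649.72 BTU/hr

6649.72 BTU/hr


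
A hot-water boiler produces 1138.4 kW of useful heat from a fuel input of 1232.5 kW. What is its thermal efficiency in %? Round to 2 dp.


eta = (1138.4/1232.5)*100 = 92.37 %

92.37 %


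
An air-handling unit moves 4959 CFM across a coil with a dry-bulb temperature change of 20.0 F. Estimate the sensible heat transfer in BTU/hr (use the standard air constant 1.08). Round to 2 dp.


Q = 1.08 * 4959 * 20.0 = 107114.40 BTU/hr

107114.40 BTU/hr


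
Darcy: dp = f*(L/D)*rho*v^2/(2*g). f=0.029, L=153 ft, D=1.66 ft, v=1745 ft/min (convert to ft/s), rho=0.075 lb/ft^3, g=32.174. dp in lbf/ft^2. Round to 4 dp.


v_fps = 1745/60 = 29.0833 ft/s
dp = 0.029*(153/1.66)*0.075*29.0833^2/(2*32.174) = 2.6351 lbf/ft^2

2.6351 lbf/ft^2


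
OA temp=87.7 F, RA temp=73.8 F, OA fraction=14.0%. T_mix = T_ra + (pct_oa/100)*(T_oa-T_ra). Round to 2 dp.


T_mix = 73.8 + (14.0/100)*(87.7-73.8) = 75.75 F

75.75 F


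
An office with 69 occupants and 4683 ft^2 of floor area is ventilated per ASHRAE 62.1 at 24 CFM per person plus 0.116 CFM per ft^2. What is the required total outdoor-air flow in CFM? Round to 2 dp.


Total = 69*24 + 4683*0.116 = 2199.23 CFM

2199.23 CFM


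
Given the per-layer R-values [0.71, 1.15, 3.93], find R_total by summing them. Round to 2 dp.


R_total = 0.71 + 1.15 + 3.93 = 5.79

5.79


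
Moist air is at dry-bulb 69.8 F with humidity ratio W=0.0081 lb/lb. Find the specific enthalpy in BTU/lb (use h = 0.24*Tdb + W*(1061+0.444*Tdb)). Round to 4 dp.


h = 0.24*69.8 + 0.0081*(1061+0.444*69.8) = 25.5971 BTU/lb

25.5971 BTU/lb


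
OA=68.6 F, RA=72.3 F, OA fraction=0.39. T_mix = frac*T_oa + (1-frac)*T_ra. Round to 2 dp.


T_mix = 0.39*68.6 + 0.61*72.3 = 70.86 F

70.86 F


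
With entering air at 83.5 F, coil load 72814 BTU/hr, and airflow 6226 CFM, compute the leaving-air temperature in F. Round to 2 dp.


dT = 72814/(1.08*6226) = 10.8288
T_leave = 83.5 - 10.8288 = 72.67 F

72.67 F


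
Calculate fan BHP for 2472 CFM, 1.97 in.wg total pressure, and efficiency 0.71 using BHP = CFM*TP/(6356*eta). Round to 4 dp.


BHP = 2472 * 1.97 / (6356 * 0.71) = 1.0791 hp

1.0791 hp


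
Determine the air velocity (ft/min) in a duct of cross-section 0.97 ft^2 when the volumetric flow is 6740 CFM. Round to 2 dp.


V = 6740 / 0.97 = 6948.45 ft/min

6948.45 ft/min


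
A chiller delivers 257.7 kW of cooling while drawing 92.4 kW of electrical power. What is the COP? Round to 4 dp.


COP = 257.7 / 92.4 = 2.7890

2.7890


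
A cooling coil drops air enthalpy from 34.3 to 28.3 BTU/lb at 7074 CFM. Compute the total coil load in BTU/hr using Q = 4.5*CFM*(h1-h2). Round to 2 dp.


Q = 4.5 * 7074 * (34.3 - 28.3) = 190998.00 BTU/hr

190998.00 BTU/hr


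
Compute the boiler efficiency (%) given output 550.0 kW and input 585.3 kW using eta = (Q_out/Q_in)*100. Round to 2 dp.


eta = (550.0/585.3)*100 = 93.97 %

93.97 %


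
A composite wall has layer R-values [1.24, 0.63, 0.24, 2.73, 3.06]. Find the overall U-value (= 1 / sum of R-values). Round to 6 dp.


R_total = 1.24 + 0.63 + 0.24 + 2.73 + 3.06 = 7.90
U = 1/7.90 = 0.126582

0.126582


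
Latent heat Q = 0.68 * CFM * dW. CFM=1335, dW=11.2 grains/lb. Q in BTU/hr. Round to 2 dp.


Q = 0.68 * 1335 * 11.2 = 10167.36 BTU/hr

10167.36 BTU/hr


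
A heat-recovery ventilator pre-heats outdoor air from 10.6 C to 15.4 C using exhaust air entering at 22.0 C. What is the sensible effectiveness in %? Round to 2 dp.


eff = (15.4-10.6)/(22.0-10.6)*100 = 42.11 %

42.11 %


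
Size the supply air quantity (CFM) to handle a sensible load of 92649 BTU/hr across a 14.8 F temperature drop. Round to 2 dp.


CFM = 92649 / (1.08 * 14.8) = 5796.36

5796.36 CFM


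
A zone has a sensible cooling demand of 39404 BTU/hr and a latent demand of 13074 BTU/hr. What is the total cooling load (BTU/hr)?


Qt = 39404 + 13074 = 52478 BTU/hr

52478 BTU/hr


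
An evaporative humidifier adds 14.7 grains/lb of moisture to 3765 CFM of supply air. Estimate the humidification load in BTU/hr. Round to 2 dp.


Q = 0.68 * 3765 * 14.7 = 37634.94 BTU/hr

37634.94 BTU/hr


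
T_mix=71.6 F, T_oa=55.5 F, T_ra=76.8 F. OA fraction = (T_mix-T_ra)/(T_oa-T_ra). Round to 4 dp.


frac = (71.6 - 76.8) / (55.5 - 76.8) = 0.2441

0.2441


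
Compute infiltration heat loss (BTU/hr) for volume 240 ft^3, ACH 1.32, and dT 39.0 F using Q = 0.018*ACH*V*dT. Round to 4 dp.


Q = 0.018 * 1.32 * 240 * 39.0 = 222.3936 BTU/hr

222.3936 BTU/hr


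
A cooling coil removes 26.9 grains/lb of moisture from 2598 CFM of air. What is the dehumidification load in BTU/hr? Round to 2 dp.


Q = 0.68 * 2598 * 26.9 = 47522.62 BTU/hr

47522.62 BTU/hr


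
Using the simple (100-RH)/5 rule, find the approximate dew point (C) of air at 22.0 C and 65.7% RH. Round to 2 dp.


Td = 22.0 - (100-65.7)/5 = 15.14 C

15.14 C


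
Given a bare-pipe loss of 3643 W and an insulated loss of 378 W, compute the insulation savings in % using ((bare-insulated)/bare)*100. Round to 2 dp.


Savings = ((3643-378)/3643)*100 = 89.62 %

89.62 %


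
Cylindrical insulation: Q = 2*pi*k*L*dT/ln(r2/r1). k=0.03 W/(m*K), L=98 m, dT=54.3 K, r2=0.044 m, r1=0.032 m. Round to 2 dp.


Q = 2*pi*0.03*98*54.3/ln(0.044/0.032) = 3149.78 W

3149.78 W


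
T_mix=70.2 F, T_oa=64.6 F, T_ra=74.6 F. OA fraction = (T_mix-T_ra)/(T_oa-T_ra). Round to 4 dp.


frac = (70.2 - 74.6) / (64.6 - 74.6) = 0.4400

0.4400


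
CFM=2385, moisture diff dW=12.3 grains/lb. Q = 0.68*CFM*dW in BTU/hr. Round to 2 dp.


Q = 0.68 * 2385 * 12.3 = 19948.14 BTU/hr

19948.14 BTU/hr


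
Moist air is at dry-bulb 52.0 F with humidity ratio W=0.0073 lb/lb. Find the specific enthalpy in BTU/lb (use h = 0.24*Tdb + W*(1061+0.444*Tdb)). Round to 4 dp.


h = 0.24*52.0 + 0.0073*(1061+0.444*52.0) = 20.3938 BTU/lb

20.3938 BTU/lb


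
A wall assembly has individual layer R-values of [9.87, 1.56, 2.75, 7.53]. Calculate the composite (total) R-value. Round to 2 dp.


R_total = 9.87 + 1.56 + 2.75 + 7.53 = 21.71

21.71


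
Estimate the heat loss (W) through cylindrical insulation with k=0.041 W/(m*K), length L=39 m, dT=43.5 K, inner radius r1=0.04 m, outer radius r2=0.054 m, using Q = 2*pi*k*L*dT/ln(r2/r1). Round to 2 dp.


Q = 2*pi*0.041*39*43.5/ln(0.054/0.04) = 1456.28 W

1456.28 W


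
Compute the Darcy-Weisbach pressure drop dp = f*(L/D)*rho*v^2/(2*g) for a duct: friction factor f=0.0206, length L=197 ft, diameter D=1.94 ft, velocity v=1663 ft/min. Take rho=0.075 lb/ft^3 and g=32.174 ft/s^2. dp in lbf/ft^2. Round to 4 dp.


v_fps = 1663/60 = 27.7167 ft/s
dp = 0.0206*(197/1.94)*0.075*27.7167^2/(2*32.174) = 1.8730 lbf/ft^2

1.8730 lbf/ft^2


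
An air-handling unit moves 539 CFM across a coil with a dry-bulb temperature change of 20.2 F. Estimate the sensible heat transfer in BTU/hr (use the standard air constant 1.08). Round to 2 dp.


Q = 1.08 * 539 * 20.2 = 11758.82 BTU/hr

11758.82 BTU/hr


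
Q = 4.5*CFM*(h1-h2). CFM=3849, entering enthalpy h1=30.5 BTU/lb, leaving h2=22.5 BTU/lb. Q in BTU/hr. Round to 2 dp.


Q = 4.5 * 3849 * (30.5 - 22.5) = 138564.00 BTU/hr

138564.00 BTU/hr


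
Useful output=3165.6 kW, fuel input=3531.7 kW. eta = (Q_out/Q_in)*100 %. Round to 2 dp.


eta = (3165.6/3531.7)*100 = 89.63 %

89.63 %


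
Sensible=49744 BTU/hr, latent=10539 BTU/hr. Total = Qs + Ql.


Qt = 49744 + 10539 = 60283 BTU/hr

60283 BTU/hr


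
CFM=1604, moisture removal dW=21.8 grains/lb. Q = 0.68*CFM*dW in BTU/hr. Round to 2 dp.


Q = 0.68 * 1604 * 21.8 = 23777.70 BTU/hr

23777.70 BTU/hr


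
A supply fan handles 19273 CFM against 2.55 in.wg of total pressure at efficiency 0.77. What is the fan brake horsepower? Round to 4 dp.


BHP = 19273 * 2.55 / (6356 * 0.77) = 10.0419 hp

10.0419 hp


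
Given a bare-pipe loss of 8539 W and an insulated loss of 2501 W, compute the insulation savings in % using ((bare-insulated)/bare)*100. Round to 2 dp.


Savings = ((8539-2501)/8539)*100 = 70.71 %

70.71 %


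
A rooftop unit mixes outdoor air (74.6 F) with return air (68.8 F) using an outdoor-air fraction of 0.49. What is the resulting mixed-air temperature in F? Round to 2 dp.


T_mix = 0.49*74.6 + 0.51*68.8 = 71.64 F

71.64 F


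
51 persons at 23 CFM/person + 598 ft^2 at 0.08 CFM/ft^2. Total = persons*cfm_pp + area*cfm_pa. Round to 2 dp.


Total = 51*23 + 598*0.08 = 1220.84 CFM

1220.84 CFM


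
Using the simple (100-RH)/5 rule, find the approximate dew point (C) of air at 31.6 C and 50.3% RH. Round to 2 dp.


Td = 31.6 - (100-50.3)/5 = 21.66 C

21.66 C


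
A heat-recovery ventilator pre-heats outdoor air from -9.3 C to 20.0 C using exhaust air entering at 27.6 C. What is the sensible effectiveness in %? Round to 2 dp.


eff = (20.0-(-9.3))/(27.6-(-9.3))*100 = 79.40 %

79.40 %


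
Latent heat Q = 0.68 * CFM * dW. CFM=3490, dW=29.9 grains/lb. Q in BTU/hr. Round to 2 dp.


Q = 0.68 * 3490 * 29.9 = 70958.68 BTU/hr

70958.68 BTU/hr


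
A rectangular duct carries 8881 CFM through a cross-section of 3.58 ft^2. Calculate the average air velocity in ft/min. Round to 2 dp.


V = 8881 / 3.58 = 2480.73 ft/min

2480.73 ft/min


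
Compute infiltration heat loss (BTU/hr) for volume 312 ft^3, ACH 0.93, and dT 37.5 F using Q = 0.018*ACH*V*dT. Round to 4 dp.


Q = 0.018 * 0.93 * 312 * 37.5 = 195.8580 BTU/hr

195.8580 BTU/hr


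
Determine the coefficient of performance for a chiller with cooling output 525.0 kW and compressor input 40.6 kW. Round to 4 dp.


COP = 525.0 / 40.6 = 12.9310

12.9310


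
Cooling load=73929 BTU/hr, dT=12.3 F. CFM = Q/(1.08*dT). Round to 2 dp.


CFM = 73929 / (1.08 * 12.3) = 5565.27

5565.27 CFM


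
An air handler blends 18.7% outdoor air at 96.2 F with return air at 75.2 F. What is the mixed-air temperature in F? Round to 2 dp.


T_mix = 75.2 + (18.7/100)*(96.2-75.2) = 79.13 F

79.13 F


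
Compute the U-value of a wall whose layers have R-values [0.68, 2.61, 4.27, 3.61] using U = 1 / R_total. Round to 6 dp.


R_total = 0.68 + 2.61 + 4.27 + 3.61 = 11.17
U = 1/11.17 = 0.089526

0.089526


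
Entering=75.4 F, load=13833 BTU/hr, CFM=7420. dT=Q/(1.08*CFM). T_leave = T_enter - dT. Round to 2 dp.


dT = 13833/(1.08*7420) = 1.7262
T_leave = 75.4 - 1.7262 = 73.67 F

73.67 F


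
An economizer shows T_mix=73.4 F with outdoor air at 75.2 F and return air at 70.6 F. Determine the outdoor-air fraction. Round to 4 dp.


frac = (73.4 - 70.6) / (75.2 - 70.6) = 0.6087

0.6087


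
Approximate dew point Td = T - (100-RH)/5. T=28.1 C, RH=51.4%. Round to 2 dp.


Td = 28.1 - (100-51.4)/5 = 18.38 C

18.38 C


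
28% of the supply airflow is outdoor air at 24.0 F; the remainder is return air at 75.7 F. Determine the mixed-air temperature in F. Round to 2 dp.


T_mix = 0.28*24.0 + 0.72*75.7 = 61.22 F

61.22 F


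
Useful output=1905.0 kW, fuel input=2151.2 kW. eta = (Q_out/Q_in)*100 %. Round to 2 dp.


eta = (1905.0/2151.2)*100 = 88.56 %

88.56 %


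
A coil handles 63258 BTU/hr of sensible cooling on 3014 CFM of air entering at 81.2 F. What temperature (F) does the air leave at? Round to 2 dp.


dT = 63258/(1.08*3014) = 19.4334
T_leave = 81.2 - 19.4334 = 61.77 F

61.77 F


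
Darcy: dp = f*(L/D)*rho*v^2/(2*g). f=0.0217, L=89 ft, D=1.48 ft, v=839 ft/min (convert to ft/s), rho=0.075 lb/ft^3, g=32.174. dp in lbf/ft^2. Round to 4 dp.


v_fps = 839/60 = 13.9833 ft/s
dp = 0.0217*(89/1.48)*0.075*13.9833^2/(2*32.174) = 0.2974 lbf/ft^2

0.2974 lbf/ft^2


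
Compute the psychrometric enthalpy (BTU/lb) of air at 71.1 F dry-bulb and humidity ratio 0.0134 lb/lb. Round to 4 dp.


h = 0.24*71.1 + 0.0134*(1061+0.444*71.1) = 31.7044 BTU/lb

31.7044 BTU/lb


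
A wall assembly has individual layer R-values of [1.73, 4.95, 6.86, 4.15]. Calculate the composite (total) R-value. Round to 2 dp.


R_total = 1.73 + 4.95 + 6.86 + 4.15 = 17.69

17.69


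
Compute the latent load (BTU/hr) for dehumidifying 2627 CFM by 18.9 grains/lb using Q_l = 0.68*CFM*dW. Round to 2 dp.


Q = 0.68 * 2627 * 18.9 = 33762.20 BTU/hr

33762.20 BTU/hr


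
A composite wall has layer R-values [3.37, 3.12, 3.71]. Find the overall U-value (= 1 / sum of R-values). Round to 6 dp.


R_total = 3.37 + 3.12 + 3.71 = 10.20
U = 1/10.20 = 0.098039

0.098039


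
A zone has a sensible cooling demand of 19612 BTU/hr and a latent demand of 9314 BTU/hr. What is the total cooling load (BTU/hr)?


Qt = 19612 + 9314 = 28926 BTU/hr

28926 BTU/hr


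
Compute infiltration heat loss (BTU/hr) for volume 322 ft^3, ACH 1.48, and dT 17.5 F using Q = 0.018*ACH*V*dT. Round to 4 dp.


Q = 0.018 * 1.48 * 322 * 17.5 = 150.1164 BTU/hr

150.1164 BTU/hr


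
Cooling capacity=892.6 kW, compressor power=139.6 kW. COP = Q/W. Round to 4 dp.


COP = 892.6 / 139.6 = 6.3940

6.3940


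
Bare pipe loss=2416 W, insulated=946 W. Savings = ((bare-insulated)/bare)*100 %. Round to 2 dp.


Savings = ((2416-946)/2416)*100 = 60.84 %

60.84 %


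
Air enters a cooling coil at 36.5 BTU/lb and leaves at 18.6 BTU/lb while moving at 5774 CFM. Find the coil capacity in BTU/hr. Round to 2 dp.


Q = 4.5 * 5774 * (36.5 - 18.6) = 465095.70 BTU/hr

465095.70 BTU/hr


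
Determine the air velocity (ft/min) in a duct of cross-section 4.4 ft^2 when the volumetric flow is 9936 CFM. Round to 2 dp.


V = 9936 / 4.4 = 2258.18 ft/min

2258.18 ft/min


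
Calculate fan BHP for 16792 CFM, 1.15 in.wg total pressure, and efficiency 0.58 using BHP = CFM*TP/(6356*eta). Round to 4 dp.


BHP = 16792 * 1.15 / (6356 * 0.58) = 5.2383 hp

5.2383 hp


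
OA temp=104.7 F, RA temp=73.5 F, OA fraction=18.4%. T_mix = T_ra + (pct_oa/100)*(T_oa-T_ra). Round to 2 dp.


T_mix = 73.5 + (18.4/100)*(104.7-73.5) = 79.24 F

79.24 F


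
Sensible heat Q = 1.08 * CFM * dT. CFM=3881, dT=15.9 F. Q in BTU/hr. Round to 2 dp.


Q = 1.08 * 3881 * 15.9 = 66644.53 BTU/hr

66644.53 BTU/hr


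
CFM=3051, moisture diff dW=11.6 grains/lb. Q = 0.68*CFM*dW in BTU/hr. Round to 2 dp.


Q = 0.68 * 3051 * 11.6 = 24066.29 BTU/hr

24066.29 BTU/hr


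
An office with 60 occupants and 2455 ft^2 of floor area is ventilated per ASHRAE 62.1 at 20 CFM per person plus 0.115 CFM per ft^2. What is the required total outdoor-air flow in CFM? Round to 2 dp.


Total = 60*20 + 2455*0.115 = 1482.33 CFM

1482.33 CFM


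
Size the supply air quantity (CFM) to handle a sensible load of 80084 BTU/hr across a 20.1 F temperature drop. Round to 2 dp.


CFM = 80084 / (1.08 * 20.1) = 3689.15

3689.15 CFM


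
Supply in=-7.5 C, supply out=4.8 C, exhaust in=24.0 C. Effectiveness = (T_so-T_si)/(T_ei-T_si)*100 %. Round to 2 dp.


eff = (4.8-(-7.5))/(24.0-(-7.5))*100 = 39.05 %

39.05 %


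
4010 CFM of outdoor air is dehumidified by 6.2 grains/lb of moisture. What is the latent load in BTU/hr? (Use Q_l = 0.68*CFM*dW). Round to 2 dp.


Q = 0.68 * 4010 * 6.2 = 16906.16 BTU/hr

16906.16 BTU/hr


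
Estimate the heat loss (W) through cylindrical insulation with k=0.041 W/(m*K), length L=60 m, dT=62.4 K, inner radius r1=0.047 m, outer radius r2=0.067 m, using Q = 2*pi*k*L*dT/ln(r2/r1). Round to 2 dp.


Q = 2*pi*0.041*60*62.4/ln(0.067/0.047) = 2720.37 W

2720.37 W


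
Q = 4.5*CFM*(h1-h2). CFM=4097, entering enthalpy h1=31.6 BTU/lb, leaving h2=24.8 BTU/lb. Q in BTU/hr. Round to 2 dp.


Q = 4.5 * 4097 * (31.6 - 24.8) = 125368.20 BTU/hr

125368.20 BTU/hr


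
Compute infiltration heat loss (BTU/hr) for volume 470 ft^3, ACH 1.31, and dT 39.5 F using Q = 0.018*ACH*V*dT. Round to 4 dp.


Q = 0.018 * 1.31 * 470 * 39.5 = 437.7627 BTU/hr

437.7627 BTU/hr


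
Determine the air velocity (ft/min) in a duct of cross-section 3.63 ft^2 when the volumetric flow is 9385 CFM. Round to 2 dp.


V = 9385 / 3.63 = 2585.40 ft/min

2585.40 ft/min


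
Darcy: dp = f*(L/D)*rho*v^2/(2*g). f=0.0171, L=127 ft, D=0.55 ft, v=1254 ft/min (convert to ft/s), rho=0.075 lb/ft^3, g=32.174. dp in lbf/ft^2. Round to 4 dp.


v_fps = 1254/60 = 20.9 ft/s
dp = 0.0171*(127/0.55)*0.075*20.9^2/(2*32.174) = 2.0103 lbf/ft^2

2.0103 lbf/ft^2


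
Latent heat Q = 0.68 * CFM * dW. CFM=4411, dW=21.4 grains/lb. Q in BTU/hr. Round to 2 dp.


Q = 0.68 * 4411 * 21.4 = 64188.87 BTU/hr

64188.87 BTU/hr


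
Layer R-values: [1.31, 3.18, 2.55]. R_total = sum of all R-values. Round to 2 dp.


R_total = 1.31 + 3.18 + 2.55 = 7.04

7.04


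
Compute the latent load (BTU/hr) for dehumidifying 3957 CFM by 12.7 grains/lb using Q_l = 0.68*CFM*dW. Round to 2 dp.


Q = 0.68 * 3957 * 12.7 = 34172.65 BTU/hr

34172.65 BTU/hr


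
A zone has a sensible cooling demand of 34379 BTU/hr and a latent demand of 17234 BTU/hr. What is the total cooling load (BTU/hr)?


Qt = 34379 + 17234 = 51613 BTU/hr

51613 BTU/hr


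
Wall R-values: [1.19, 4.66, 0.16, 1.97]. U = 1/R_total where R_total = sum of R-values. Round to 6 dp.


R_total = 1.19 + 4.66 + 0.16 + 1.97 = 7.98
U = 1/7.98 = 0.125313

0.125313


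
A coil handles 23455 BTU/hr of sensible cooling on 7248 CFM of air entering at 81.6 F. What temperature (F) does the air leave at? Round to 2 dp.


dT = 23455/(1.08*7248) = 2.9964
T_leave = 81.6 - 2.9964 = 78.60 F

78.60 F


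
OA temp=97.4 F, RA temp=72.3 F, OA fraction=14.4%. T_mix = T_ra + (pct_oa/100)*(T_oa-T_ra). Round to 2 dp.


T_mix = 72.3 + (14.4/100)*(97.4-72.3) = 75.91 F

75.91 F


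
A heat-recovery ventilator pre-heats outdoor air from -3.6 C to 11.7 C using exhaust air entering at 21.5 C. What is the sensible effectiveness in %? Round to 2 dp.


eff = (11.7-(-3.6))/(21.5-(-3.6))*100 = 60.96 %

60.96 %


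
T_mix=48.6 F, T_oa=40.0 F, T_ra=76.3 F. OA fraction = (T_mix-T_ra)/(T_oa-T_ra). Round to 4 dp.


frac = (48.6 - 76.3) / (40.0 - 76.3) = 0.7631

0.7631


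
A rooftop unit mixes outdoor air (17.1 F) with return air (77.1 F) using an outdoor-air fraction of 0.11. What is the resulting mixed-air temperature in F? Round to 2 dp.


T_mix = 0.11*17.1 + 0.89*77.1 = 70.50 F

70.50 F


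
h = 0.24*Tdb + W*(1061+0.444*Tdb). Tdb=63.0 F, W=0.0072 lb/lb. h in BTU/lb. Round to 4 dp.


h = 0.24*63.0 + 0.0072*(1061+0.444*63.0) = 22.9606 BTU/lb

22.9606 BTU/lb


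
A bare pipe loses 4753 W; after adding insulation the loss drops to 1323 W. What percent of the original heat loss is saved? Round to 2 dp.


Savings = ((4753-1323)/4753)*100 = 72.16 %

72.16 %


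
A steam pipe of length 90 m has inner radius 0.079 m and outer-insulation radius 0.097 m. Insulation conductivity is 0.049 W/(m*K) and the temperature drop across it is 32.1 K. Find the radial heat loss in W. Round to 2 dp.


Q = 2*pi*0.049*90*32.1/ln(0.097/0.079) = 4333.24 W

4333.24 W


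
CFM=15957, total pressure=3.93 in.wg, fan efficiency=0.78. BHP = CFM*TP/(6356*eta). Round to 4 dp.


BHP = 15957 * 3.93 / (6356 * 0.78) = 12.6493 hp

12.6493 hp


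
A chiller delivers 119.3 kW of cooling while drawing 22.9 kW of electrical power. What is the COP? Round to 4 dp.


COP = 119.3 / 22.9 = 5.2096

5.2096


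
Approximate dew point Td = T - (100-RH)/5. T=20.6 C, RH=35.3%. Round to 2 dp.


Td = 20.6 - (100-35.3)/5 = 7.66 C

7.66 C


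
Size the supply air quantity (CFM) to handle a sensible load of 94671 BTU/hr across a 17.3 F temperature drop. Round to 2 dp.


CFM = 94671 / (1.08 * 17.3) = 5066.96

5066.96 CFM


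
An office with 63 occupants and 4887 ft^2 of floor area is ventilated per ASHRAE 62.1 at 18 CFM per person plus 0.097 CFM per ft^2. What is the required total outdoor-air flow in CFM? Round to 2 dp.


Total = 63*18 + 4887*0.097 = 1608.04 CFM

1608.04 CFM


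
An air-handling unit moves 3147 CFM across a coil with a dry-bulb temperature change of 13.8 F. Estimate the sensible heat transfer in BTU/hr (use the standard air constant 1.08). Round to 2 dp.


Q = 1.08 * 3147 * 13.8 = 46902.89 BTU/hr

46902.89 BTU/hr


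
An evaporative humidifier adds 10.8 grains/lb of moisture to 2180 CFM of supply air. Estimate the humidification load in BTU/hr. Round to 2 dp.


Q = 0.68 * 2180 * 10.8 = 16009.92 BTU/hr

16009.92 BTU/hr


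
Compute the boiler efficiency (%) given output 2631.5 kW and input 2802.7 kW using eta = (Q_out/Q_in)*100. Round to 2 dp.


eta = (2631.5/2802.7)*100 = 93.89 %

93.89 %


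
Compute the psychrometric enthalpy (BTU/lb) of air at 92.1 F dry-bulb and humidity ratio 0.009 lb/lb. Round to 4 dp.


h = 0.24*92.1 + 0.009*(1061+0.444*92.1) = 32.0210 BTU/lb

32.0210 BTU/lb


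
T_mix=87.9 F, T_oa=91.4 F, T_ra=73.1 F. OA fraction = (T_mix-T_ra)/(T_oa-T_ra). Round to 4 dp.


frac = (87.9 - 73.1) / (91.4 - 73.1) = 0.8087

0.8087


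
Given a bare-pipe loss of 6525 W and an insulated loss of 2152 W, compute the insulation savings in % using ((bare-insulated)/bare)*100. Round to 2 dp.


Savings = ((6525-2152)/6525)*100 = 67.02 %

67.02 %


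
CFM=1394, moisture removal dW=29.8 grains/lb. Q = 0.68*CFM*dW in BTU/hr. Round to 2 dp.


Q = 0.68 * 1394 * 29.8 = 28248.02 BTU/hr

28248.02 BTU/hr


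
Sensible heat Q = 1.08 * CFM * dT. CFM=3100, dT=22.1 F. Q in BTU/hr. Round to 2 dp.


Q = 1.08 * 3100 * 22.1 = 73990.80 BTU/hr

73990.80 BTU/hr


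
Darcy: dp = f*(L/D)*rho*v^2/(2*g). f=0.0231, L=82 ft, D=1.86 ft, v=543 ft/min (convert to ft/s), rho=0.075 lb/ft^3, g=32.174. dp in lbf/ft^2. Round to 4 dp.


v_fps = 543/60 = 9.05 ft/s
dp = 0.0231*(82/1.86)*0.075*9.05^2/(2*32.174) = 0.0972 lbf/ft^2

0.0972 lbf/ft^2


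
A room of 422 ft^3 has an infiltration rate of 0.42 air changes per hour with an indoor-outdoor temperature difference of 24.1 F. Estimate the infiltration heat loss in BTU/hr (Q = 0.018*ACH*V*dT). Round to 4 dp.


Q = 0.018 * 0.42 * 422 * 24.1 = 76.8867 BTU/hr

76.8867 BTU/hr


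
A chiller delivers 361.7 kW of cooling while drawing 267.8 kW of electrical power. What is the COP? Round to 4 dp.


COP = 361.7 / 267.8 = 1.3506

1.3506


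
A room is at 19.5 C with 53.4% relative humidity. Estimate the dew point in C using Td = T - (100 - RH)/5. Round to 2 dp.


Td = 19.5 - (100-53.4)/5 = 10.18 C

10.18 C


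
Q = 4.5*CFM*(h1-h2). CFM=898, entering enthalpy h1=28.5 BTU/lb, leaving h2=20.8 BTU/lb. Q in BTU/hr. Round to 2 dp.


Q = 4.5 * 898 * (28.5 - 20.8) = 31115.70 BTU/hr

31115.70 BTU/hr


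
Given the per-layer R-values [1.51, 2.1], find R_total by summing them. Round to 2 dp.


R_total = 1.51 + 2.1 = 3.61

3.61


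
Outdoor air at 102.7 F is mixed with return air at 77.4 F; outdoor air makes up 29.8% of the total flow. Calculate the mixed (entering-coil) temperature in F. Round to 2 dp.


T_mix = 77.4 + (29.8/100)*(102.7-77.4) = 84.94 F

84.94 F


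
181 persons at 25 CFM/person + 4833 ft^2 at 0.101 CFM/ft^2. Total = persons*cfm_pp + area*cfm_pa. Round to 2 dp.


Total = 181*25 + 4833*0.101 = 5013.13 CFM

5013.13 CFM


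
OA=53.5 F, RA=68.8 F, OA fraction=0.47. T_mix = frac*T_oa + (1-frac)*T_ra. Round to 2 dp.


T_mix = 0.47*53.5 + 0.53*68.8 = 61.61 F

61.61 F


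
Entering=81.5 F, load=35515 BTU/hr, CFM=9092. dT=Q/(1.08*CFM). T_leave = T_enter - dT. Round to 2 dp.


dT = 35515/(1.08*9092) = 3.6168
T_leave = 81.5 - 3.6168 = 77.88 F

77.88 F


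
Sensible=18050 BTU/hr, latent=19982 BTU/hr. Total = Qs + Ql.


Qt = 18050 + 19982 = 38032 BTU/hr

38032 BTU/hr


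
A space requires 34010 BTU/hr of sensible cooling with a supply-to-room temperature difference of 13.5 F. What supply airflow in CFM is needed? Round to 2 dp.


CFM = 34010 / (1.08 * 13.5) = 2332.65

2332.65 CFM


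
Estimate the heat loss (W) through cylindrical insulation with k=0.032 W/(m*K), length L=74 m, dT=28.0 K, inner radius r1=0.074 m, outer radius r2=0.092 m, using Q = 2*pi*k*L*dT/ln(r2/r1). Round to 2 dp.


Q = 2*pi*0.032*74*28.0/ln(0.092/0.074) = 1913.44 W

1913.44 W


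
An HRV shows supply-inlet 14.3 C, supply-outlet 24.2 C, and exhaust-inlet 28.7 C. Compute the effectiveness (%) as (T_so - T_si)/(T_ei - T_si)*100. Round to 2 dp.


eff = (24.2-14.3)/(28.7-14.3)*100 = 68.75 %

68.75 %


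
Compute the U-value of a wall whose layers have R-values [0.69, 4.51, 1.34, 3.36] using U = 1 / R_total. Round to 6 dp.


R_total = 0.69 + 4.51 + 1.34 + 3.36 = 9.90
U = 1/9.90 = 0.101010

0.101010


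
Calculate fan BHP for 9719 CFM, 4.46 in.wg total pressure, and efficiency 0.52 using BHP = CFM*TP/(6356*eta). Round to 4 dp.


BHP = 9719 * 4.46 / (6356 * 0.52) = 13.1150 hp

13.1150 hp


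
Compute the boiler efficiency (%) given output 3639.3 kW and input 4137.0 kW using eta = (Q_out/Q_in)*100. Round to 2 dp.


eta = (3639.3/4137.0)*100 = 87.97 %

87.97 %


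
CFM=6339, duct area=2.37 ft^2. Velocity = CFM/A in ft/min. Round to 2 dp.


V = 6339 / 2.37 = 2674.68 ft/min

2674.68 ft/min


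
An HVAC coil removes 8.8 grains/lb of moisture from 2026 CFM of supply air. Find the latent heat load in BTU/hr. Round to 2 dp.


Q = 0.68 * 2026 * 8.8 = 12123.58 BTU/hr

12123.58 BTU/hr


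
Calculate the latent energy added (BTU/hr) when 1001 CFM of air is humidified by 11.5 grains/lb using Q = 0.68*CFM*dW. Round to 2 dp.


Q = 0.68 * 1001 * 11.5 = 7827.82 BTU/hr

7827.82 BTU/hr


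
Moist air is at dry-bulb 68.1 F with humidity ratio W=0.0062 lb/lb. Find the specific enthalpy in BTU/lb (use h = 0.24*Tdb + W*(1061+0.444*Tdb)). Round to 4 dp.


h = 0.24*68.1 + 0.0062*(1061+0.444*68.1) = 23.1097 BTU/lb

23.1097 BTU/lb


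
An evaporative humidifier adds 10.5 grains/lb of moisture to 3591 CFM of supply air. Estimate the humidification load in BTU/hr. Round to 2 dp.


Q = 0.68 * 3591 * 10.5 = 25639.74 BTU/hr

25639.74 BTU/hr


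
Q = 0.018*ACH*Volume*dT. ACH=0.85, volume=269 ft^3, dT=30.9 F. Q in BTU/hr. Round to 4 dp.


Q = 0.018 * 0.85 * 269 * 30.9 = 127.1751 BTU/hr

127.1751 BTU/hr


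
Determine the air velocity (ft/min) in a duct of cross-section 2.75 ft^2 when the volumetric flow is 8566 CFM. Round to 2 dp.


V = 8566 / 2.75 = 3114.91 ft/min

3114.91 ft/min


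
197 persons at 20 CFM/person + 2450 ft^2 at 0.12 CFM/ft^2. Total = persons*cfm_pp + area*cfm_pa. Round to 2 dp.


Total = 197*20 + 2450*0.12 = 4234.00 CFM

4234.00 CFM


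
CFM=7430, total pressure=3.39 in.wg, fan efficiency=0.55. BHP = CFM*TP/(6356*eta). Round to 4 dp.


BHP = 7430 * 3.39 / (6356 * 0.55) = 7.2051 hp

7.2051 hp


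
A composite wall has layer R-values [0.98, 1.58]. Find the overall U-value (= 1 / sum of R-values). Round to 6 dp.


R_total = 0.98 + 1.58 = 2.56
U = 1/2.56 = 0.390625

0.390625


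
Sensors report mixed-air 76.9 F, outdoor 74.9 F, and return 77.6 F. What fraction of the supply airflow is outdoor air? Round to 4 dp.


frac = (76.9 - 77.6) / (74.9 - 77.6) = 0.2593

0.2593


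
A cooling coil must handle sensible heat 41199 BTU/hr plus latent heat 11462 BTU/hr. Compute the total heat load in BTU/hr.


Qt = 41199 + 11462 = 52661 BTU/hr

52661 BTU/hr


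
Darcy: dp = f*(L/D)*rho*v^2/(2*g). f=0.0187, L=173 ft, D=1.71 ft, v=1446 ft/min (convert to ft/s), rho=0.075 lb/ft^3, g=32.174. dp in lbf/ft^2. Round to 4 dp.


v_fps = 1446/60 = 24.1 ft/s
dp = 0.0187*(173/1.71)*0.075*24.1^2/(2*32.174) = 1.2807 lbf/ft^2

1.2807 lbf/ft^2


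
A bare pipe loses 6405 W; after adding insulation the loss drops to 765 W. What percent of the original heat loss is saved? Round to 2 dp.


Savings = ((6405-765)/6405)*100 = 88.06 %

88.06 %


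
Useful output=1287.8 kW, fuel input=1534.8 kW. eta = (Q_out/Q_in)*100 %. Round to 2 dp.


eta = (1287.8/1534.8)*100 = 83.91 %

83.91 %


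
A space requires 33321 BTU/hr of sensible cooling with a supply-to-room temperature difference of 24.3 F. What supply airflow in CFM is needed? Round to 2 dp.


CFM = 33321 / (1.08 * 24.3) = 1269.66

1269.66 CFM


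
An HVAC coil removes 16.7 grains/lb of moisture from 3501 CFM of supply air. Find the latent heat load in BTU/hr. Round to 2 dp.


Q = 0.68 * 3501 * 16.7 = 39757.36 BTU/hr

39757.36 BTU/hr


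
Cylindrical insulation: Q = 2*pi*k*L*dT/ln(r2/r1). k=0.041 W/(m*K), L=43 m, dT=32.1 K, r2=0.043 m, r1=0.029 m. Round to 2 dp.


Q = 2*pi*0.041*43*32.1/ln(0.043/0.029) = 902.71 W

902.71 W


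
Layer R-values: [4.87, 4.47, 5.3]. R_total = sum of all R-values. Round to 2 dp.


R_total = 4.87 + 4.47 + 5.3 = 14.64

14.64


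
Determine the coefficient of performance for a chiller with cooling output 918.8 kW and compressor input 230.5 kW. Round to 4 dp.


COP = 918.8 / 230.5 = 3.9861

3.9861


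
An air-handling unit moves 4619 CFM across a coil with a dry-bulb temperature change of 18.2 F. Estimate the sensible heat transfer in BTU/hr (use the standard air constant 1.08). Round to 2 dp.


Q = 1.08 * 4619 * 18.2 = 90791.06 BTU/hr

90791.06 BTU/hr
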